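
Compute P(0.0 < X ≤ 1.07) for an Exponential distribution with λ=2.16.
0.900858

We have X ~ Exponential(λ=2.16).

To find P(0.0 < X ≤ 1.07), we use:
P(0.0 < X ≤ 1.07) = P(X ≤ 1.07) - P(X ≤ 0.0)
                 = F(1.07) - F(0.0)
                 = 0.900858 - 0.000000
                 = 0.900858

So there's approximately a 90.1% chance that X falls in this range.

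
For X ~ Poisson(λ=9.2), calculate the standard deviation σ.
3.0332

We have X ~ Poisson(λ=9.2).

For a Poisson distribution with λ=9.2:
σ = √Var(X) = 3.0332

The standard deviation is the square root of the variance.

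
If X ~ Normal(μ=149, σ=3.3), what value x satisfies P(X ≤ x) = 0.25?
146.7742

We have X ~ Normal(μ=149, σ=3.3).

We want to find x such that P(X ≤ x) = 0.25.

This is the 25th percentile, which means 25% of values fall below this point.

Using the inverse CDF (quantile function):
x = F⁻¹(0.25) = 146.7742

Verification: P(X ≤ 146.7742) = 0.25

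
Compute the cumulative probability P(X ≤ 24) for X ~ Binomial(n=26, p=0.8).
0.977333

We have X ~ Binomial(n=26, p=0.8).

The CDF gives us P(X ≤ k).

Using the CDF:
P(X ≤ 24) = 0.977333

This means there's approximately a 97.7% chance that X is at most 24.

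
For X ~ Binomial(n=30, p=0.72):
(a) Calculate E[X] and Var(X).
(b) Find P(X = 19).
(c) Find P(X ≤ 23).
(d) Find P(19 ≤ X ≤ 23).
(a) E[X] = 21.6000, Var(X) = 6.0480
(b) P(X = 19) = 0.088199
(c) P(X ≤ 23) = 0.776159
(d) P(19 ≤ X ≤ 23) = 0.670067

We have X ~ Binomial(n=30, p=0.72).

(a) Moments:
E[X] = 21.6000
Var(X) = 6.0480
σ = √Var(X) = 2.4593

(b) Point probability using PMF:
P(X = 19) = 0.088199

(c) Cumulative probability using CDF:
P(X ≤ 23) = F(23) = 0.776159

(d) Range probability:
P(19 ≤ X ≤ 23) = P(X ≤ 23) - P(X ≤ 18)
                   = F(23) - F(18)
                   = 0.776159 - 0.106091
                   = 0.670067

This means approximately 67.0% of outcomes fall in the interval [19, 23].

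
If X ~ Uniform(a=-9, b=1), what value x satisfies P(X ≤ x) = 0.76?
-1.4000

We have X ~ Uniform(a=-9, b=1).

We want to find x such that P(X ≤ x) = 0.76.

This is the 76th percentile, which means 76% of values fall below this point.

Using the inverse CDF (quantile function):
x = F⁻¹(0.76) = -1.4000

Verification: P(X ≤ -1.4000) = 0.76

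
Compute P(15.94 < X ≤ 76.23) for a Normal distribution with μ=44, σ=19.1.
0.883339

We have X ~ Normal(μ=44, σ=19.1).

To find P(15.94 < X ≤ 76.23), we use:
P(15.94 < X ≤ 76.23) = P(X ≤ 76.23) - P(X ≤ 15.94)
                 = F(76.23) - F(15.94)
                 = 0.954240 - 0.070901
                 = 0.883339

So there's approximately a 88.3% chance that X falls in this range.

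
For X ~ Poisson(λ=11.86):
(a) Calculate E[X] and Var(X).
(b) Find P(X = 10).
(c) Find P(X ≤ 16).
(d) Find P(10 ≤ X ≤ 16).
(a) E[X] = 11.8600, Var(X) = 11.8600
(b) P(X = 10) = 0.107239
(c) P(X ≤ 16) = 0.906133
(d) P(10 ≤ X ≤ 16) = 0.651296

We have X ~ Poisson(λ=11.86).

(a) Moments:
E[X] = 11.8600
Var(X) = 11.8600
σ = √Var(X) = 3.4438

(b) Point probability using PMF:
P(X = 10) = 0.107239

(c) Cumulative probability using CDF:
P(X ≤ 16) = F(16) = 0.906133

(d) Range probability:
P(10 ≤ X ≤ 16) = P(X ≤ 16) - P(X ≤ 9)
                   = F(16) - F(9)
                   = 0.906133 - 0.254837
                   = 0.651296

This means approximately 65.1% of outcomes fall in the interval [10, 16].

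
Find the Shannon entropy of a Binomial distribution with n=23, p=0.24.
2.1294 nats

We have X ~ Binomial(n=23, p=0.24).

The Shannon entropy measures the uncertainty or information content of the distribution.

For a Binomial distribution with n=23, p=0.24:
H(X) = 2.1294 nats

(In bits, this would be 3.0721 bits.)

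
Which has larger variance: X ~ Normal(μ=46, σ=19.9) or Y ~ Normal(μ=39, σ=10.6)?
X has larger variance (396.0100 > 112.3600)

Compute the variance for each distribution:

X ~ Normal(μ=46, σ=19.9):
Var(X) = 396.0100

Y ~ Normal(μ=39, σ=10.6):
Var(Y) = 112.3600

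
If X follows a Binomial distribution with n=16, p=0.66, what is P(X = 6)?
0.013664

We have X ~ Binomial(n=16, p=0.66).

For a Binomial distribution, the PMF gives us the probability of each outcome.

Using the PMF formula:
P(X = 6) = 0.013664

Rounded to 4 decimal places: 0.0137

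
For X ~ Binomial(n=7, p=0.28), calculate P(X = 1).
0.273056

We have X ~ Binomial(n=7, p=0.28).

For a Binomial distribution, the PMF gives us the probability of each outcome.

Using the PMF formula:
P(X = 1) = 0.273056

Rounded to 4 decimal places: 0.2731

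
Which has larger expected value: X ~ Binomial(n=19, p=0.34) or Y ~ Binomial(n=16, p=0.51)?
Y has larger mean (8.1600 > 6.4600)

Compute the expected value for each distribution:

X ~ Binomial(n=19, p=0.34):
E[X] = 6.4600

Y ~ Binomial(n=16, p=0.51):
E[Y] = 8.1600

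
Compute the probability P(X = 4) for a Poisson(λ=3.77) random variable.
0.194028

We have X ~ Poisson(λ=3.77).

For a Poisson distribution, the PMF gives us the probability of each outcome.

Using the PMF formula:
P(X = 4) = 0.194028

Rounded to 4 decimal places: 0.1940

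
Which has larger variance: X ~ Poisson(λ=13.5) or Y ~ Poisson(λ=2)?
X has larger variance (13.5000 > 2.0000)

Compute the variance for each distribution:

X ~ Poisson(λ=13.5):
Var(X) = 13.5000

Y ~ Poisson(λ=2):
Var(Y) = 2.0000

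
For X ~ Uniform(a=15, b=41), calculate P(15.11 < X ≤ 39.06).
0.921154

We have X ~ Uniform(a=15, b=41).

To find P(15.11 < X ≤ 39.06), we use:
P(15.11 < X ≤ 39.06) = P(X ≤ 39.06) - P(X ≤ 15.11)
                 = F(39.06) - F(15.11)
                 = 0.925385 - 0.004231
                 = 0.921154

So there's approximately a 92.1% chance that X falls in this range.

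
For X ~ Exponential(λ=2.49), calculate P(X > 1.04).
0.075050

We have X ~ Exponential(λ=2.49).

P(X > 1.04) = 1 - P(X ≤ 1.04)
                = 1 - F(1.04)
                = 1 - 0.924950
                = 0.075050

So there's approximately a 7.5% chance that X exceeds 1.04.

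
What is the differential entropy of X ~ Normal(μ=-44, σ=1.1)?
1.5142 nats

We have X ~ Normal(μ=-44, σ=1.1).

The differential entropy measures the uncertainty or information content of the distribution.

For a Normal distribution with μ=-44, σ=1.1:
h(X) = 1.5142 nats

(In bits, this would be 2.1846 bits.)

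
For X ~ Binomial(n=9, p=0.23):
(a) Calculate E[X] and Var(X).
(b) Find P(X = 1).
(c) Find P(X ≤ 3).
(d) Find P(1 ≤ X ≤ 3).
(a) E[X] = 2.0700, Var(X) = 1.5939
(b) P(X = 1) = 0.255797
(c) P(X ≤ 3) = 0.869591
(d) P(1 ≤ X ≤ 3) = 0.774439

We have X ~ Binomial(n=9, p=0.23).

(a) Moments:
E[X] = 2.0700
Var(X) = 1.5939
σ = √Var(X) = 1.2625

(b) Point probability using PMF:
P(X = 1) = 0.255797

(c) Cumulative probability using CDF:
P(X ≤ 3) = F(3) = 0.869591

(d) Range probability:
P(1 ≤ X ≤ 3) = P(X ≤ 3) - P(X ≤ 0)
                   = F(3) - F(0)
                   = 0.869591 - 0.095152
                   = 0.774439

This means approximately 77.4% of outcomes fall in the interval [1, 3].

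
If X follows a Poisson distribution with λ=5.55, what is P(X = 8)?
0.086794

We have X ~ Poisson(λ=5.55).

For a Poisson distribution, the PMF gives us the probability of each outcome.

Using the PMF formula:
P(X = 8) = 0.086794

Rounded to 4 decimal places: 0.0868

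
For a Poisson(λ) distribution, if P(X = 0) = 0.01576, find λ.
λ = 4.1503

For a Poisson(λ) distribution, the PMF at 0 is:
P(X = 0) = λ^0 e^(-λ) / 0! = e^(-λ)

Given P(X = 0) = 0.01576:
e^(-λ) = 0.01576
-λ = ln(0.01576)
λ = -ln(0.01576) = 4.1503

Verification: e^(-4.1503) = 0.01576 ✓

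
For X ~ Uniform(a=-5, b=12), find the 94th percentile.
10.9800

We have X ~ Uniform(a=-5, b=12).

We want to find x such that P(X ≤ x) = 0.94.

This is the 94th percentile, which means 94% of values fall below this point.

Using the inverse CDF (quantile function):
x = F⁻¹(0.94) = 10.9800

Verification: P(X ≤ 10.9800) = 0.94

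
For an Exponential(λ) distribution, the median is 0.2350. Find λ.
λ = 2.9496

For X ~ Exponential(λ), the CDF is F(x) = 1 - e^(-λx).
The median m satisfies F(m) = 0.5:
1 - e^(-λm) = 0.5
e^(-λm) = 0.5
λm = ln(2)
m = ln(2) / λ

Given m = 0.2350:
λ = ln(2) / 0.2350 = 0.693147 / 0.2350 = 2.9496

Verification: ln(2) / 2.9496 = 0.2350 ✓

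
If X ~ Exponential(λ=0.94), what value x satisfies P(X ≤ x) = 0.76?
1.5182

We have X ~ Exponential(λ=0.94).

We want to find x such that P(X ≤ x) = 0.76.

This is the 76th percentile, which means 76% of values fall below this point.

Using the inverse CDF (quantile function):
x = F⁻¹(0.76) = 1.5182

Verification: P(X ≤ 1.5182) = 0.76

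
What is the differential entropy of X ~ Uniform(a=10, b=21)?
2.3979 nats

We have X ~ Uniform(a=10, b=21).

The differential entropy measures the uncertainty or information content of the distribution.

For a Uniform distribution with a=10, b=21:
h(X) = 2.3979 nats

(In bits, this would be 3.4594 bits.)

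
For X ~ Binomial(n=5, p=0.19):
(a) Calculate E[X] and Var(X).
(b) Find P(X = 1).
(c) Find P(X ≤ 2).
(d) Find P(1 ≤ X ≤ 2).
(a) E[X] = 0.9500, Var(X) = 0.7695
(b) P(X = 1) = 0.408944
(c) P(X ≤ 2) = 0.949472
(d) P(1 ≤ X ≤ 2) = 0.600794

We have X ~ Binomial(n=5, p=0.19).

(a) Moments:
E[X] = 0.9500
Var(X) = 0.7695
σ = √Var(X) = 0.8772

(b) Point probability using PMF:
P(X = 1) = 0.408944

(c) Cumulative probability using CDF:
P(X ≤ 2) = F(2) = 0.949472

(d) Range probability:
P(1 ≤ X ≤ 2) = P(X ≤ 2) - P(X ≤ 0)
                   = F(2) - F(0)
                   = 0.949472 - 0.348678
                   = 0.600794

This means approximately 60.1% of outcomes fall in the interval [1, 2].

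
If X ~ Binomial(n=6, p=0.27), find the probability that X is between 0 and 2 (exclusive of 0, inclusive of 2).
0.646372

We have X ~ Binomial(n=6, p=0.27).

To find P(0 < X ≤ 2), we use:
P(0 < X ≤ 2) = P(X ≤ 2) - P(X ≤ 0)
                 = F(2) - F(0)
                 = 0.797707 - 0.151334
                 = 0.646372

So there's approximately a 64.6% chance that X falls in this range.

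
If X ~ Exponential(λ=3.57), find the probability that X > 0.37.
0.266895

We have X ~ Exponential(λ=3.57).

P(X > 0.37) = 1 - P(X ≤ 0.37)
                = 1 - F(0.37)
                = 1 - 0.733105
                = 0.266895

So there's approximately a 26.7% chance that X exceeds 0.37.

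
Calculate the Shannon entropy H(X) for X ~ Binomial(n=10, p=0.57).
1.8651 nats

We have X ~ Binomial(n=10, p=0.57).

The Shannon entropy measures the uncertainty or information content of the distribution.

For a Binomial distribution with n=10, p=0.57:
H(X) = 1.8651 nats

(In bits, this would be 2.6908 bits.)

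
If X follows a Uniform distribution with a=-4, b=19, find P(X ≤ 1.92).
0.257391

We have X ~ Uniform(a=-4, b=19).

The CDF gives us P(X ≤ k).

Using the CDF:
P(X ≤ 1.92) = 0.257391

This means there's approximately a 25.7% chance that X is at most 1.92.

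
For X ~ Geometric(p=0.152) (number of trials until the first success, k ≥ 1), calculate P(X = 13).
0.021018

We have X ~ Geometric(p=0.152) (number of trials until the first success, k ≥ 1).

For a Geometric distribution, the PMF gives us the probability of each outcome.

Using the PMF formula:
P(X = 13) = 0.021018

Rounded to 4 decimal places: 0.0210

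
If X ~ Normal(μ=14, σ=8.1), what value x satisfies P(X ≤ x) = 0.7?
18.2476

We have X ~ Normal(μ=14, σ=8.1).

We want to find x such that P(X ≤ x) = 0.7.

This is the 70th percentile, which means 70% of values fall below this point.

Using the inverse CDF (quantile function):
x = F⁻¹(0.7) = 18.2476

Verification: P(X ≤ 18.2476) = 0.7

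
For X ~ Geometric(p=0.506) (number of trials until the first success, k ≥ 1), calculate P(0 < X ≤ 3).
0.879446

We have X ~ Geometric(p=0.506) (number of trials until the first success, k ≥ 1).

To find P(0 < X ≤ 3), we use:
P(0 < X ≤ 3) = P(X ≤ 3) - P(X ≤ 0)
                 = F(3) - F(0)
                 = 0.879446 - 0.000000
                 = 0.879446

So there's approximately a 87.9% chance that X falls in this range.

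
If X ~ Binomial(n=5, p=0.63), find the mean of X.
3.1500

We have X ~ Binomial(n=5, p=0.63).

For a Binomial distribution with n=5, p=0.63:
E[X] = 3.1500

This is the expected (average) value of X.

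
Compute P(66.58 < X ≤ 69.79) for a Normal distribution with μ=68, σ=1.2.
0.813768

We have X ~ Normal(μ=68, σ=1.2).

To find P(66.58 < X ≤ 69.79), we use:
P(66.58 < X ≤ 69.79) = P(X ≤ 69.79) - P(X ≤ 66.58)
                 = F(69.79) - F(66.58)
                 = 0.932107 - 0.118339
                 = 0.813768

So there's approximately a 81.4% chance that X falls in this range.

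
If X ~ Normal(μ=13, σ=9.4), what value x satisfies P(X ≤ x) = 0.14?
2.8450

We have X ~ Normal(μ=13, σ=9.4).

We want to find x such that P(X ≤ x) = 0.14.

This is the 14th percentile, which means 14% of values fall below this point.

Using the inverse CDF (quantile function):
x = F⁻¹(0.14) = 2.8450

Verification: P(X ≤ 2.8450) = 0.14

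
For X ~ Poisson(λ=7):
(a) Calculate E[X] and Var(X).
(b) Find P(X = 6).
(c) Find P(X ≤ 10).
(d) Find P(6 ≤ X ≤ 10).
(a) E[X] = 7.0000, Var(X) = 7.0000
(b) P(X = 6) = 0.149003
(c) P(X ≤ 10) = 0.901479
(d) P(6 ≤ X ≤ 10) = 0.600771

We have X ~ Poisson(λ=7).

(a) Moments:
E[X] = 7.0000
Var(X) = 7.0000
σ = √Var(X) = 2.6458

(b) Point probability using PMF:
P(X = 6) = 0.149003

(c) Cumulative probability using CDF:
P(X ≤ 10) = F(10) = 0.901479

(d) Range probability:
P(6 ≤ X ≤ 10) = P(X ≤ 10) - P(X ≤ 5)
                   = F(10) - F(5)
                   = 0.901479 - 0.300708
                   = 0.600771

This means approximately 60.1% of outcomes fall in the interval [6, 10].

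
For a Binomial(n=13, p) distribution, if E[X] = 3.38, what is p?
p = 0.26

For a Binomial(n, p) distribution:
E[X] = n × p

Given n = 13 and E[X] = 3.38:
3.38 = 13 × p
p = 3.38 / 13 = 0.26

Verification: Binomial(13, 0.26) has E[X] = 3.38 ✓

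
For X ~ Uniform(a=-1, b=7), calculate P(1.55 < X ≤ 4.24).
0.336250

We have X ~ Uniform(a=-1, b=7).

To find P(1.55 < X ≤ 4.24), we use:
P(1.55 < X ≤ 4.24) = P(X ≤ 4.24) - P(X ≤ 1.55)
                 = F(4.24) - F(1.55)
                 = 0.655000 - 0.318750
                 = 0.336250

So there's approximately a 33.6% chance that X falls in this range.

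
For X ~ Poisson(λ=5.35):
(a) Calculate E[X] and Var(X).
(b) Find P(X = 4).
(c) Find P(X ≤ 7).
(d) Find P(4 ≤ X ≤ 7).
(a) E[X] = 5.3500, Var(X) = 5.3500
(b) P(X = 4) = 0.162080
(c) P(X ≤ 7) = 0.827613
(d) P(4 ≤ X ≤ 7) = 0.608329

We have X ~ Poisson(λ=5.35).

(a) Moments:
E[X] = 5.3500
Var(X) = 5.3500
σ = √Var(X) = 2.3130

(b) Point probability using PMF:
P(X = 4) = 0.162080

(c) Cumulative probability using CDF:
P(X ≤ 7) = F(7) = 0.827613

(d) Range probability:
P(4 ≤ X ≤ 7) = P(X ≤ 7) - P(X ≤ 3)
                   = F(7) - F(3)
                   = 0.827613 - 0.219284
                   = 0.608329

This means approximately 60.8% of outcomes fall in the interval [4, 7].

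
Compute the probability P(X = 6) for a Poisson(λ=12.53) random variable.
0.019439

We have X ~ Poisson(λ=12.53).

For a Poisson distribution, the PMF gives us the probability of each outcome.

Using the PMF formula:
P(X = 6) = 0.019439

Rounded to 4 decimal places: 0.0194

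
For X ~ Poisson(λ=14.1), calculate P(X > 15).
0.340567

We have X ~ Poisson(λ=14.1).

P(X > 15) = 1 - P(X ≤ 15)
                = 1 - F(15)
                = 1 - 0.659433
                = 0.340567

So there's approximately a 34.1% chance that X exceeds 15.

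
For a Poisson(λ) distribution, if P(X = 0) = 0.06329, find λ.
λ = 2.7600

For a Poisson(λ) distribution, the PMF at 0 is:
P(X = 0) = λ^0 e^(-λ) / 0! = e^(-λ)

Given P(X = 0) = 0.06329:
e^(-λ) = 0.06329
-λ = ln(0.06329)
λ = -ln(0.06329) = 2.7600

Verification: e^(-2.7600) = 0.06329 ✓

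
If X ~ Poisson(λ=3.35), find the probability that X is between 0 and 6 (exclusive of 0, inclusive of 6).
0.910574

We have X ~ Poisson(λ=3.35).

To find P(0 < X ≤ 6), we use:
P(0 < X ≤ 6) = P(X ≤ 6) - P(X ≤ 0)
                 = F(6) - F(0)
                 = 0.945659 - 0.035084
                 = 0.910574

So there's approximately a 91.1% chance that X falls in this range.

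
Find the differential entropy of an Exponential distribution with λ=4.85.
-0.5790 nats

We have X ~ Exponential(λ=4.85).

The differential entropy measures the uncertainty or information content of the distribution.

For an Exponential distribution with λ=4.85:
h(X) = -0.5790 nats

(In bits, this would be -0.8353 bits.)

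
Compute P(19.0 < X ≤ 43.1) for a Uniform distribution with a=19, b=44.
0.964000

We have X ~ Uniform(a=19, b=44).

To find P(19.0 < X ≤ 43.1), we use:
P(19.0 < X ≤ 43.1) = P(X ≤ 43.1) - P(X ≤ 19.0)
                 = F(43.1) - F(19.0)
                 = 0.964000 - 0.000000
                 = 0.964000

So there's approximately a 96.4% chance that X falls in this range.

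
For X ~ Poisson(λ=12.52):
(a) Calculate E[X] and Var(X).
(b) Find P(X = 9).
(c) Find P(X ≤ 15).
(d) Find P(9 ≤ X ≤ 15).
(a) E[X] = 12.5200, Var(X) = 12.5200
(b) P(X = 9) = 0.076087
(c) P(X ≤ 15) = 0.804406
(d) P(9 ≤ X ≤ 15) = 0.680587

We have X ~ Poisson(λ=12.52).

(a) Moments:
E[X] = 12.5200
Var(X) = 12.5200
σ = √Var(X) = 3.5384

(b) Point probability using PMF:
P(X = 9) = 0.076087

(c) Cumulative probability using CDF:
P(X ≤ 15) = F(15) = 0.804406

(d) Range probability:
P(9 ≤ X ≤ 15) = P(X ≤ 15) - P(X ≤ 8)
                   = F(15) - F(8)
                   = 0.804406 - 0.123818
                   = 0.680587

This means approximately 68.1% of outcomes fall in the interval [9, 15].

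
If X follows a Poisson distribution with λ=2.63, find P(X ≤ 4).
0.873147

We have X ~ Poisson(λ=2.63).

The CDF gives us P(X ≤ k).

Using the CDF:
P(X ≤ 4) = 0.873147

This means there's approximately a 87.3% chance that X is at most 4.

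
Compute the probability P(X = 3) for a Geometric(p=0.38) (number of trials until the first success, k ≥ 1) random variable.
0.146072

We have X ~ Geometric(p=0.38) (number of trials until the first success, k ≥ 1).

For a Geometric distribution, the PMF gives us the probability of each outcome.

Using the PMF formula:
P(X = 3) = 0.146072

Rounded to 4 decimal places: 0.1461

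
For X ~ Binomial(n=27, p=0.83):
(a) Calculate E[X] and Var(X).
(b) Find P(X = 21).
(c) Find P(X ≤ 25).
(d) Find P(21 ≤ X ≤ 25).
(a) E[X] = 22.4100, Var(X) = 3.8097
(b) P(X = 21) = 0.142771
(c) P(X ≤ 25) = 0.957339
(d) P(21 ≤ X ≤ 25) = 0.795040

We have X ~ Binomial(n=27, p=0.83).

(a) Moments:
E[X] = 22.4100
Var(X) = 3.8097
σ = √Var(X) = 1.9518

(b) Point probability using PMF:
P(X = 21) = 0.142771

(c) Cumulative probability using CDF:
P(X ≤ 25) = F(25) = 0.957339

(d) Range probability:
P(21 ≤ X ≤ 25) = P(X ≤ 25) - P(X ≤ 20)
                   = F(25) - F(20)
                   = 0.957339 - 0.162300
                   = 0.795040

This means approximately 79.5% of outcomes fall in the interval [21, 25].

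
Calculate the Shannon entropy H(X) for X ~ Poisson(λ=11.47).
2.6312 nats

We have X ~ Poisson(λ=11.47).

The Shannon entropy measures the uncertainty or information content of the distribution.

For a Poisson distribution with λ=11.47:
H(X) = 2.6312 nats

(In bits, this would be 3.7960 bits.)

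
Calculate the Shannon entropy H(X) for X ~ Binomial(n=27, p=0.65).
2.3251 nats

We have X ~ Binomial(n=27, p=0.65).

The Shannon entropy measures the uncertainty or information content of the distribution.

For a Binomial distribution with n=27, p=0.65:
H(X) = 2.3251 nats

(In bits, this would be 3.3544 bits.)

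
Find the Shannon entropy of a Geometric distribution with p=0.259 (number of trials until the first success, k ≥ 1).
2.2085 nats

We have X ~ Geometric(p=0.259) (number of trials until the first success, k ≥ 1).

The Shannon entropy measures the uncertainty or information content of the distribution.

For a Geometric distribution with p=0.259 (number of trials until the first success, k ≥ 1):
H(X) = 2.2085 nats

(In bits, this would be 3.1862 bits.)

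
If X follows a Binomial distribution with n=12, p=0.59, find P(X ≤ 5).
0.176456

We have X ~ Binomial(n=12, p=0.59).

The CDF gives us P(X ≤ k).

Using the CDF:
P(X ≤ 5) = 0.176456

This means there's approximately a 17.6% chance that X is at most 5.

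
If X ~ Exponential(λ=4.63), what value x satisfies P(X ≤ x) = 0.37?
0.0998

We have X ~ Exponential(λ=4.63).

We want to find x such that P(X ≤ x) = 0.37.

This is the 37th percentile, which means 37% of values fall below this point.

Using the inverse CDF (quantile function):
x = F⁻¹(0.37) = 0.0998

Verification: P(X ≤ 0.0998) = 0.37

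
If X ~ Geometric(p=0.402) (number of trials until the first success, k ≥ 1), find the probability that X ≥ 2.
0.598000

We have X ~ Geometric(p=0.402) (number of trials until the first success, k ≥ 1).

For discrete distributions, P(X ≥ 2) = 1 - P(X ≤ 1).

P(X ≤ 1) = 0.402000
P(X ≥ 2) = 1 - 0.402000 = 0.598000

So there's approximately a 59.8% chance that X is at least 2.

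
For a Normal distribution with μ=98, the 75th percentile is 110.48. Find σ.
σ = 18.5029

For X ~ Normal(μ, σ), the p-th percentile satisfies x = μ + z_p × σ,
where z_p = Φ⁻¹(p) is the standard normal quantile.

Step 1: z_{0.75} = Φ⁻¹(0.75) = 0.6745

Step 2: Solve for σ:
110.48 = 98 + 0.6745 × σ
σ = (110.48 - 98) / 0.6745
σ = 12.48 / 0.6745
σ = 18.5029

Verification: μ + z × σ = 98 + 0.6745 × 18.5029 = 110.48 ✓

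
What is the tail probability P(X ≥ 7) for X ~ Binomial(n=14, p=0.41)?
0.335532

We have X ~ Binomial(n=14, p=0.41).

For discrete distributions, P(X ≥ 7) = 1 - P(X ≤ 6).

P(X ≤ 6) = 0.664468
P(X ≥ 7) = 1 - 0.664468 = 0.335532

So there's approximately a 33.6% chance that X is at least 7.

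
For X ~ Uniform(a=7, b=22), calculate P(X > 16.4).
0.373333

We have X ~ Uniform(a=7, b=22).

P(X > 16.4) = 1 - P(X ≤ 16.4)
                = 1 - F(16.4)
                = 1 - 0.626667
                = 0.373333

So there's approximately a 37.3% chance that X exceeds 16.4.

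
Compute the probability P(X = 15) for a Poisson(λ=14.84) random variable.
0.102348

We have X ~ Poisson(λ=14.84).

For a Poisson distribution, the PMF gives us the probability of each outcome.

Using the PMF formula:
P(X = 15) = 0.102348

Rounded to 4 decimal places: 0.1023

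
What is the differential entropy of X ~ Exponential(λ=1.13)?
0.8778 nats

We have X ~ Exponential(λ=1.13).

The differential entropy measures the uncertainty or information content of the distribution.

For an Exponential distribution with λ=1.13:
h(X) = 0.8778 nats

(In bits, this would be 1.2664 bits.)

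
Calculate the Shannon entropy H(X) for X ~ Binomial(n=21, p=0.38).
2.2171 nats

We have X ~ Binomial(n=21, p=0.38).

The Shannon entropy measures the uncertainty or information content of the distribution.

For a Binomial distribution with n=21, p=0.38:
H(X) = 2.2171 nats

(In bits, this would be 3.1986 bits.)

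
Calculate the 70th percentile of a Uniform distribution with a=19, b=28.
25.3000

We have X ~ Uniform(a=19, b=28).

We want to find x such that P(X ≤ x) = 0.7.

This is the 70th percentile, which means 70% of values fall below this point.

Using the inverse CDF (quantile function):
x = F⁻¹(0.7) = 25.3000

Verification: P(X ≤ 25.3000) = 0.7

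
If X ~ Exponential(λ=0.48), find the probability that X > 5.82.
0.061200

We have X ~ Exponential(λ=0.48).

P(X > 5.82) = 1 - P(X ≤ 5.82)
                = 1 - F(5.82)
                = 1 - 0.938800
                = 0.061200

So there's approximately a 6.1% chance that X exceeds 5.82.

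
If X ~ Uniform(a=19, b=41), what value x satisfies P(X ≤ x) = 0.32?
26.0400

We have X ~ Uniform(a=19, b=41).

We want to find x such that P(X ≤ x) = 0.32.

This is the 32nd percentile, which means 32% of values fall below this point.

Using the inverse CDF (quantile function):
x = F⁻¹(0.32) = 26.0400

Verification: P(X ≤ 26.0400) = 0.32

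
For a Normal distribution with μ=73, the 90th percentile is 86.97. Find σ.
σ = 10.9008

For X ~ Normal(μ, σ), the p-th percentile satisfies x = μ + z_p × σ,
where z_p = Φ⁻¹(p) is the standard normal quantile.

Step 1: z_{0.9} = Φ⁻¹(0.9) = 1.2816

Step 2: Solve for σ:
86.97 = 73 + 1.2816 × σ
σ = (86.97 - 73) / 1.2816
σ = 13.97 / 1.2816
σ = 10.9008

Verification: μ + z × σ = 73 + 1.2816 × 10.9008 = 86.97 ✓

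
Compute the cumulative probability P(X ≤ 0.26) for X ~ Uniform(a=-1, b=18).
0.066316

We have X ~ Uniform(a=-1, b=18).

The CDF gives us P(X ≤ k).

Using the CDF:
P(X ≤ 0.26) = 0.066316

This means there's approximately a 6.6% chance that X is at most 0.26.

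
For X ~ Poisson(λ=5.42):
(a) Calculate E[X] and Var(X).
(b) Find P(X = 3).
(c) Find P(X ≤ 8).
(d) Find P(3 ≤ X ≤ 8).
(a) E[X] = 5.4200, Var(X) = 5.4200
(b) P(X = 3) = 0.117482
(c) P(X ≤ 8) = 0.901023
(d) P(3 ≤ X ≤ 8) = 0.807573

We have X ~ Poisson(λ=5.42).

(a) Moments:
E[X] = 5.4200
Var(X) = 5.4200
σ = √Var(X) = 2.3281

(b) Point probability using PMF:
P(X = 3) = 0.117482

(c) Cumulative probability using CDF:
P(X ≤ 8) = F(8) = 0.901023

(d) Range probability:
P(3 ≤ X ≤ 8) = P(X ≤ 8) - P(X ≤ 2)
                   = F(8) - F(2)
                   = 0.901023 - 0.093449
                   = 0.807573

This means approximately 80.8% of outcomes fall in the interval [3, 8].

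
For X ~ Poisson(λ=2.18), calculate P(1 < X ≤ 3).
0.463799

We have X ~ Poisson(λ=2.18).

To find P(1 < X ≤ 3), we use:
P(1 < X ≤ 3) = P(X ≤ 3) - P(X ≤ 1)
                 = F(3) - F(1)
                 = 0.823271 - 0.359472
                 = 0.463799

So there's approximately a 46.4% chance that X falls in this range.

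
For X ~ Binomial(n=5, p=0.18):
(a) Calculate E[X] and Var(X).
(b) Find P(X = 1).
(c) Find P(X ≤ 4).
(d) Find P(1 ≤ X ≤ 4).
(a) E[X] = 0.9000, Var(X) = 0.7380
(b) P(X = 1) = 0.406910
(c) P(X ≤ 4) = 0.999811
(d) P(1 ≤ X ≤ 4) = 0.629071

We have X ~ Binomial(n=5, p=0.18).

(a) Moments:
E[X] = 0.9000
Var(X) = 0.7380
σ = √Var(X) = 0.8591

(b) Point probability using PMF:
P(X = 1) = 0.406910

(c) Cumulative probability using CDF:
P(X ≤ 4) = F(4) = 0.999811

(d) Range probability:
P(1 ≤ X ≤ 4) = P(X ≤ 4) - P(X ≤ 0)
                   = F(4) - F(0)
                   = 0.999811 - 0.370740
                   = 0.629071

This means approximately 62.9% of outcomes fall in the interval [1, 4].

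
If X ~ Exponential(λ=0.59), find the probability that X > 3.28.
0.144395

We have X ~ Exponential(λ=0.59).

P(X > 3.28) = 1 - P(X ≤ 3.28)
                = 1 - F(3.28)
                = 1 - 0.855605
                = 0.144395

So there's approximately a 14.4% chance that X exceeds 3.28.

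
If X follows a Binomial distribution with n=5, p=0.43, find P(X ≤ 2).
0.629545

We have X ~ Binomial(n=5, p=0.43).

The CDF gives us P(X ≤ k).

Using the CDF:
P(X ≤ 2) = 0.629545

This means there's approximately a 63.0% chance that X is at most 2.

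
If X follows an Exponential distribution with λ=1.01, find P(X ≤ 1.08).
0.664052

We have X ~ Exponential(λ=1.01).

The CDF gives us P(X ≤ k).

Using the CDF:
P(X ≤ 1.08) = 0.664052

This means there's approximately a 66.4% chance that X is at most 1.08.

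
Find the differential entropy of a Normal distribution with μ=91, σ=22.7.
4.5413 nats

We have X ~ Normal(μ=91, σ=22.7).

The differential entropy measures the uncertainty or information content of the distribution.

For a Normal distribution with μ=91, σ=22.7:
h(X) = 4.5413 nats

(In bits, this would be 6.5517 bits.)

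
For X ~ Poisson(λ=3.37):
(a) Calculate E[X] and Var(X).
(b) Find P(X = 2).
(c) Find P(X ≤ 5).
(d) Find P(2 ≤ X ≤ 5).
(a) E[X] = 3.3700, Var(X) = 3.3700
(b) P(X = 2) = 0.195280
(c) P(X ≤ 5) = 0.874306
(d) P(2 ≤ X ≤ 5) = 0.724024

We have X ~ Poisson(λ=3.37).

(a) Moments:
E[X] = 3.3700
Var(X) = 3.3700
σ = √Var(X) = 1.8358

(b) Point probability using PMF:
P(X = 2) = 0.195280

(c) Cumulative probability using CDF:
P(X ≤ 5) = F(5) = 0.874306

(d) Range probability:
P(2 ≤ X ≤ 5) = P(X ≤ 5) - P(X ≤ 1)
                   = F(5) - F(1)
                   = 0.874306 - 0.150283
                   = 0.724024

This means approximately 72.4% of outcomes fall in the interval [2, 5].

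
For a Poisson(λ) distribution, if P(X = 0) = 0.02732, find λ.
λ = 3.6001

For a Poisson(λ) distribution, the PMF at 0 is:
P(X = 0) = λ^0 e^(-λ) / 0! = e^(-λ)

Given P(X = 0) = 0.02732:
e^(-λ) = 0.02732
-λ = ln(0.02732)
λ = -ln(0.02732) = 3.6001

Verification: e^(-3.6001) = 0.02732 ✓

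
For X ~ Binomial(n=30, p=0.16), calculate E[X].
4.8000

We have X ~ Binomial(n=30, p=0.16).

For a Binomial distribution with n=30, p=0.16:
E[X] = 4.8000

This is the expected (average) value of X.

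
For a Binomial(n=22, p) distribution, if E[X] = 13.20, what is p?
p = 0.6

For a Binomial(n, p) distribution:
E[X] = n × p

Given n = 22 and E[X] = 13.20:
13.20 = 22 × p
p = 13.20 / 22 = 0.6

Verification: Binomial(22, 0.6) has E[X] = 13.20 ✓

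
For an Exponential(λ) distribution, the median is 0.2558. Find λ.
λ = 2.7097

For X ~ Exponential(λ), the CDF is F(x) = 1 - e^(-λx).
The median m satisfies F(m) = 0.5:
1 - e^(-λm) = 0.5
e^(-λm) = 0.5
λm = ln(2)
m = ln(2) / λ

Given m = 0.2558:
λ = ln(2) / 0.2558 = 0.693147 / 0.2558 = 2.7097

Verification: ln(2) / 2.7097 = 0.2558 ✓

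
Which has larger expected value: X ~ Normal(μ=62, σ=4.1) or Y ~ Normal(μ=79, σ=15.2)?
Y has larger mean (79.0000 > 62.0000)

Compute the expected value for each distribution:

X ~ Normal(μ=62, σ=4.1):
E[X] = 62.0000

Y ~ Normal(μ=79, σ=15.2):
E[Y] = 79.0000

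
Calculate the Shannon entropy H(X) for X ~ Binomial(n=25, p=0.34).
2.2794 nats

We have X ~ Binomial(n=25, p=0.34).

The Shannon entropy measures the uncertainty or information content of the distribution.

For a Binomial distribution with n=25, p=0.34:
H(X) = 2.2794 nats

(In bits, this would be 3.2884 bits.)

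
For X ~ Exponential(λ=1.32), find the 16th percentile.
0.1321

We have X ~ Exponential(λ=1.32).

We want to find x such that P(X ≤ x) = 0.16.

This is the 16th percentile, which means 16% of values fall below this point.

Using the inverse CDF (quantile function):
x = F⁻¹(0.16) = 0.1321

Verification: P(X ≤ 0.1321) = 0.16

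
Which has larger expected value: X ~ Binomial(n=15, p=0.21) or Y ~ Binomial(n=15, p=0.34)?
Y has larger mean (5.1000 > 3.1500)

Compute the expected value for each distribution:

X ~ Binomial(n=15, p=0.21):
E[X] = 3.1500

Y ~ Binomial(n=15, p=0.34):
E[Y] = 5.1000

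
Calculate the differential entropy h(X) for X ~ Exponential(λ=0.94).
1.0619 nats

We have X ~ Exponential(λ=0.94).

The differential entropy measures the uncertainty or information content of the distribution.

For an Exponential distribution with λ=0.94:
h(X) = 1.0619 nats

(In bits, this would be 1.5320 bits.)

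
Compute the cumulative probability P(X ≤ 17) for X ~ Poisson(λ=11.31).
0.959812

We have X ~ Poisson(λ=11.31).

The CDF gives us P(X ≤ k).

Using the CDF:
P(X ≤ 17) = 0.959812

This means there's approximately a 96.0% chance that X is at most 17.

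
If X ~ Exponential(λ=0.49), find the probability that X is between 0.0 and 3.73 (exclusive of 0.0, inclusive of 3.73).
0.839217

We have X ~ Exponential(λ=0.49).

To find P(0.0 < X ≤ 3.73), we use:
P(0.0 < X ≤ 3.73) = P(X ≤ 3.73) - P(X ≤ 0.0)
                 = F(3.73) - F(0.0)
                 = 0.839217 - 0.000000
                 = 0.839217

So there's approximately a 83.9% chance that X falls in this range.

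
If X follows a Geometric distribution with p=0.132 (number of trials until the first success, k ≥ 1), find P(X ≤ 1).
0.132000

We have X ~ Geometric(p=0.132) (number of trials until the first success, k ≥ 1).

The CDF gives us P(X ≤ k).

Using the CDF:
P(X ≤ 1) = 0.132000

This means there's approximately a 13.2% chance that X is at most 1.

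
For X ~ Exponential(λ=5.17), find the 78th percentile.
0.2929

We have X ~ Exponential(λ=5.17).

We want to find x such that P(X ≤ x) = 0.78.

This is the 78th percentile, which means 78% of values fall below this point.

Using the inverse CDF (quantile function):
x = F⁻¹(0.78) = 0.2929

Verification: P(X ≤ 0.2929) = 0.78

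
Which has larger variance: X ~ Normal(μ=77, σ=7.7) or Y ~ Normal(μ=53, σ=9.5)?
Y has larger variance (90.2500 > 59.2900)

Compute the variance for each distribution:

X ~ Normal(μ=77, σ=7.7):
Var(X) = 59.2900

Y ~ Normal(μ=53, σ=9.5):
Var(Y) = 90.2500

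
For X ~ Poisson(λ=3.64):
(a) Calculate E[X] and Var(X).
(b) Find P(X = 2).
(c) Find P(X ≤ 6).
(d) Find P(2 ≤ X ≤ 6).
(a) E[X] = 3.6400, Var(X) = 3.6400
(b) P(X = 2) = 0.173917
(c) P(X ≤ 6) = 0.923378
(d) P(2 ≤ X ≤ 6) = 0.801567

We have X ~ Poisson(λ=3.64).

(a) Moments:
E[X] = 3.6400
Var(X) = 3.6400
σ = √Var(X) = 1.9079

(b) Point probability using PMF:
P(X = 2) = 0.173917

(c) Cumulative probability using CDF:
P(X ≤ 6) = F(6) = 0.923378

(d) Range probability:
P(2 ≤ X ≤ 6) = P(X ≤ 6) - P(X ≤ 1)
                   = F(6) - F(1)
                   = 0.923378 - 0.121811
                   = 0.801567

This means approximately 80.2% of outcomes fall in the interval [2, 6].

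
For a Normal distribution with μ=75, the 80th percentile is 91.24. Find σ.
σ = 19.2961

For X ~ Normal(μ, σ), the p-th percentile satisfies x = μ + z_p × σ,
where z_p = Φ⁻¹(p) is the standard normal quantile.

Step 1: z_{0.8} = Φ⁻¹(0.8) = 0.8416

Step 2: Solve for σ:
91.24 = 75 + 0.8416 × σ
σ = (91.24 - 75) / 0.8416
σ = 16.24 / 0.8416
σ = 19.2961

Verification: μ + z × σ = 75 + 0.8416 × 19.2961 = 91.24 ✓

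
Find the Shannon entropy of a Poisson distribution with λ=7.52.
2.4157 nats

We have X ~ Poisson(λ=7.52).

The Shannon entropy measures the uncertainty or information content of the distribution.

For a Poisson distribution with λ=7.52:
H(X) = 2.4157 nats

(In bits, this would be 3.4851 bits.)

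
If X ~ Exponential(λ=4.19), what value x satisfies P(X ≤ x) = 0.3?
0.0851

We have X ~ Exponential(λ=4.19).

We want to find x such that P(X ≤ x) = 0.3.

This is the 30th percentile, which means 30% of values fall below this point.

Using the inverse CDF (quantile function):
x = F⁻¹(0.3) = 0.0851

Verification: P(X ≤ 0.0851) = 0.3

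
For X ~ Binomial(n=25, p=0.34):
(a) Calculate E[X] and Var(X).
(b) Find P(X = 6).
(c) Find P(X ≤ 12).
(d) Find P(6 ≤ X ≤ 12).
(a) E[X] = 8.5000, Var(X) = 5.6100
(b) P(X = 6) = 0.101959
(c) P(X ≤ 12) = 0.951549
(d) P(6 ≤ X ≤ 12) = 0.852164

We have X ~ Binomial(n=25, p=0.34).

(a) Moments:
E[X] = 8.5000
Var(X) = 5.6100
σ = √Var(X) = 2.3685

(b) Point probability using PMF:
P(X = 6) = 0.101959

(c) Cumulative probability using CDF:
P(X ≤ 12) = F(12) = 0.951549

(d) Range probability:
P(6 ≤ X ≤ 12) = P(X ≤ 12) - P(X ≤ 5)
                   = F(12) - F(5)
                   = 0.951549 - 0.099385
                   = 0.852164

This means approximately 85.2% of outcomes fall in the interval [6, 12].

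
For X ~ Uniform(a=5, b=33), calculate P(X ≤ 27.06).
0.787857

We have X ~ Uniform(a=5, b=33).

The CDF gives us P(X ≤ k).

Using the CDF:
P(X ≤ 27.06) = 0.787857

This means there's approximately a 78.8% chance that X is at most 27.06.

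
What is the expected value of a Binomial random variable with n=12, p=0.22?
2.6400

We have X ~ Binomial(n=12, p=0.22).

For a Binomial distribution with n=12, p=0.22:
E[X] = 2.6400

This is the expected (average) value of X.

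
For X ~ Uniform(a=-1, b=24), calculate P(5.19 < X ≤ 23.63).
0.737600

We have X ~ Uniform(a=-1, b=24).

To find P(5.19 < X ≤ 23.63), we use:
P(5.19 < X ≤ 23.63) = P(X ≤ 23.63) - P(X ≤ 5.19)
                 = F(23.63) - F(5.19)
                 = 0.985200 - 0.247600
                 = 0.737600

So there's approximately a 73.8% chance that X falls in this range.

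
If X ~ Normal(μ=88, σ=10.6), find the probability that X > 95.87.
0.228907

We have X ~ Normal(μ=88, σ=10.6).

P(X > 95.87) = 1 - P(X ≤ 95.87)
                = 1 - F(95.87)
                = 1 - 0.771093
                = 0.228907

So there's approximately a 22.9% chance that X exceeds 95.87.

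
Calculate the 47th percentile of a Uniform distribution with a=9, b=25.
16.5200

We have X ~ Uniform(a=9, b=25).

We want to find x such that P(X ≤ x) = 0.47.

This is the 47th percentile, which means 47% of values fall below this point.

Using the inverse CDF (quantile function):
x = F⁻¹(0.47) = 16.5200

Verification: P(X ≤ 16.5200) = 0.47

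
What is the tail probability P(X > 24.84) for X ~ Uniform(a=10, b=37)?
0.450370

We have X ~ Uniform(a=10, b=37).

P(X > 24.84) = 1 - P(X ≤ 24.84)
                = 1 - F(24.84)
                = 1 - 0.549630
                = 0.450370

So there's approximately a 45.0% chance that X exceeds 24.84.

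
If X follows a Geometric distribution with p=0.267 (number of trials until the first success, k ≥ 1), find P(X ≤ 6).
0.844896

We have X ~ Geometric(p=0.267) (number of trials until the first success, k ≥ 1).

The CDF gives us P(X ≤ k).

Using the CDF:
P(X ≤ 6) = 0.844896

This means there's approximately a 84.5% chance that X is at most 6.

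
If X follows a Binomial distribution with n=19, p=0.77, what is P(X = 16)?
0.180036

We have X ~ Binomial(n=19, p=0.77).

For a Binomial distribution, the PMF gives us the probability of each outcome.

Using the PMF formula:
P(X = 16) = 0.180036

Rounded to 4 decimal places: 0.1800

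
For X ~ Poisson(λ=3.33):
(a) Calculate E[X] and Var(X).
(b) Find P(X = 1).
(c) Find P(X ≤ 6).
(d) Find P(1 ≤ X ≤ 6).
(a) E[X] = 3.3300, Var(X) = 3.3300
(b) P(X = 1) = 0.119191
(c) P(X ≤ 6) = 0.947025
(d) P(1 ≤ X ≤ 6) = 0.911232

We have X ~ Poisson(λ=3.33).

(a) Moments:
E[X] = 3.3300
Var(X) = 3.3300
σ = √Var(X) = 1.8248

(b) Point probability using PMF:
P(X = 1) = 0.119191

(c) Cumulative probability using CDF:
P(X ≤ 6) = F(6) = 0.947025

(d) Range probability:
P(1 ≤ X ≤ 6) = P(X ≤ 6) - P(X ≤ 0)
                   = F(6) - F(0)
                   = 0.947025 - 0.035793
                   = 0.911232

This means approximately 91.1% of outcomes fall in the interval [1, 6].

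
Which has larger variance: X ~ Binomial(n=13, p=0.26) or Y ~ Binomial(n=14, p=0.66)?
Y has larger variance (3.1416 > 2.5012)

Compute the variance for each distribution:

X ~ Binomial(n=13, p=0.26):
Var(X) = 2.5012

Y ~ Binomial(n=14, p=0.66):
Var(Y) = 3.1416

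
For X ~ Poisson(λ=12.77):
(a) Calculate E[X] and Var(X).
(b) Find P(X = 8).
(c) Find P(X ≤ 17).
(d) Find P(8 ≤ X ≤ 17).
(a) E[X] = 12.7700, Var(X) = 12.7700
(b) P(X = 8) = 0.049896
(c) P(X ≤ 17) = 0.902661
(d) P(8 ≤ X ≤ 17) = 0.841807

We have X ~ Poisson(λ=12.77).

(a) Moments:
E[X] = 12.7700
Var(X) = 12.7700
σ = √Var(X) = 3.5735

(b) Point probability using PMF:
P(X = 8) = 0.049896

(c) Cumulative probability using CDF:
P(X ≤ 17) = F(17) = 0.902661

(d) Range probability:
P(8 ≤ X ≤ 17) = P(X ≤ 17) - P(X ≤ 7)
                   = F(17) - F(7)
                   = 0.902661 - 0.060854
                   = 0.841807

This means approximately 84.2% of outcomes fall in the interval [8, 17].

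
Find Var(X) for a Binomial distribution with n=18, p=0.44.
4.4352

We have X ~ Binomial(n=18, p=0.44).

For a Binomial distribution with n=18, p=0.44:
Var(X) = 4.4352

The variance measures the spread of the distribution around the mean.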